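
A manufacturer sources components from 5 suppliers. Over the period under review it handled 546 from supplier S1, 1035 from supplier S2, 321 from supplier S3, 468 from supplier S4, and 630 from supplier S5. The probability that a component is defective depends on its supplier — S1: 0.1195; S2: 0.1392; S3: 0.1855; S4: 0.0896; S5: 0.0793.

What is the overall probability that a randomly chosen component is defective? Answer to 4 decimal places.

Total: 546 + 1035 + 321 + 468 + 630 = 3000.
P(S1) = 546/3000 = 0.182. P(S2) = 1035/3000 = 0.345. P(S3) = 321/3000 = 0.107. P(S4) = 468/3000 = 0.156. P(S5) = 630/3000 = 0.21.
P(D) = P(D|S1)·P(S1) + P(D|S2)·P(S2) + P(D|S3)·P(S3) + P(D|S4)·P(S4) + P(D|S5)·P(S5)
      = 0.1195·0.182 + 0.1392·0.345 + 0.1855·0.107 + 0.0896·0.156 + 0.0793·0.21
      = 0.021749 + 0.048024 + 0.0198485 + 0.0139776 + 0.016653 = 0.1202521

P(D) ≈ 0.1203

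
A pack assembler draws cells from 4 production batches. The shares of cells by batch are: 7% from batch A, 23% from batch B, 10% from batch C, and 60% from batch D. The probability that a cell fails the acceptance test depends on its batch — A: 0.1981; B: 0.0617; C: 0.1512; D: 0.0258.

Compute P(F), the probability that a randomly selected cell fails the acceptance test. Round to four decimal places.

0.0587

Using total probability over the partition,
P(F) = P(F|A)·P(A) + P(F|B)·P(B) + P(F|C)·P(C) + P(F|D)·P(D)
      = 0.1981·0.07 + 0.0617·0.23 + 0.1512·0.1 + 0.0258·0.6
      = 0.013867 + 0.014191 + 0.01512 + 0.01548 = 0.058658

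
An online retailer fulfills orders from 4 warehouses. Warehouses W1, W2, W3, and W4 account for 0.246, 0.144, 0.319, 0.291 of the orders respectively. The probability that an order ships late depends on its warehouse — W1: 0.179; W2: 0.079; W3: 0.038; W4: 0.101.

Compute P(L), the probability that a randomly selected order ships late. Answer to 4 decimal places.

0.0969

Summing over the partition,
P(L) = P(L|W1)·P(W1) + P(L|W2)·P(W2) + P(L|W3)·P(W3) + P(L|W4)·P(W4)
      = 0.179·0.246 + 0.079·0.144 + 0.038·0.319 + 0.101·0.291
      = 0.044034 + 0.011376 + 0.012122 + 0.029391 = 0.096923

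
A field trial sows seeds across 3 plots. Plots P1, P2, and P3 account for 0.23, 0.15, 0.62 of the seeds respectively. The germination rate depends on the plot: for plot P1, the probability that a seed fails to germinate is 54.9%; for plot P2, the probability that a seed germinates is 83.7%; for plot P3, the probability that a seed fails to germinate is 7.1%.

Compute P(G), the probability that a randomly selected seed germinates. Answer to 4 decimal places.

P(G|P1) = 1 − 0.549 = 0.451.
P(G|P3) = 1 − 0.071 = 0.929.
Summing over the partition,
P(G) = P(G|P1)·P(P1) + P(G|P2)·P(P2) + P(G|P3)·P(P3)
      = 0.451·0.23 + 0.837·0.15 + 0.929·0.62
      = 0.10373 + 0.12555 + 0.57598 = 0.80526

0.8053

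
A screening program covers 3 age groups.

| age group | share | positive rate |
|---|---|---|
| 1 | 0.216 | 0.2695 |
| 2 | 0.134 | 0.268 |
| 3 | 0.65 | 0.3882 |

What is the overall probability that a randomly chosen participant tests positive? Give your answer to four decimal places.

By the law of total probability,
P(T) = P(T|1)·P(1) + P(T|2)·P(2) + P(T|3)·P(3)
      = 0.2695·0.216 + 0.268·0.134 + 0.3882·0.65
      = 0.058212 + 0.035912 + 0.25233 = 0.346454

0.3465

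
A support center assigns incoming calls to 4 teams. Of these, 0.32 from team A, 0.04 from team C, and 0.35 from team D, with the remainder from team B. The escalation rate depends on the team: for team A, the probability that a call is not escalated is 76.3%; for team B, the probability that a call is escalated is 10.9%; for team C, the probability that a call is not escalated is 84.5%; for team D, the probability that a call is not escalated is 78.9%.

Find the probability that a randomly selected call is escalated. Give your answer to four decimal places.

P(B) = 1 − (0.32 + 0.04 + 0.35) = 0.29.
P(E|A) = 1 − 0.763 = 0.237.
P(E|C) = 1 − 0.845 = 0.155.
P(E|D) = 1 − 0.789 = 0.211.
By the law of total probability,
P(E) = P(E|A)·P(A) + P(E|B)·P(B) + P(E|C)·P(C) + P(E|D)·P(D)
      = 0.237·0.32 + 0.109·0.29 + 0.155·0.04 + 0.211·0.35
      = 0.07584 + 0.03161 + 0.0062 + 0.07385 = 0.1875

P(E) ≈ 0.1875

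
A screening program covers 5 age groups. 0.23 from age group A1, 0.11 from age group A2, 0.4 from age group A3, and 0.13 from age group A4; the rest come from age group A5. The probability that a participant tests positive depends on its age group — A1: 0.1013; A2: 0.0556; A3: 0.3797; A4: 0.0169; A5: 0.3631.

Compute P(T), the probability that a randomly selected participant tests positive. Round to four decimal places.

P(T) ≈ 0.2307

P(A5) = 1 − (0.23 + 0.11 + 0.4 + 0.13) = 0.13.
P(T) = P(T|A1)·P(A1) + P(T|A2)·P(A2) + P(T|A3)·P(A3) + P(T|A4)·P(A4) + P(T|A5)·P(A5)
      = 0.1013·0.23 + 0.0556·0.11 + 0.3797·0.4 + 0.0169·0.13 + 0.3631·0.13
      = 0.023299 + 0.006116 + 0.15188 + 0.002197 + 0.047203 = 0.230695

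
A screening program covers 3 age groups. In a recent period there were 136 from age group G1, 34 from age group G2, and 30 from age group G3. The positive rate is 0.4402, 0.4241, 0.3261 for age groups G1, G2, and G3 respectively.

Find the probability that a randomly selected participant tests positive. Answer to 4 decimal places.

Total: 136 + 34 + 30 = 200.
P(G1) = 136/200 = 0.68. P(G2) = 34/200 = 0.17. P(G3) = 30/200 = 0.15.
P(T) = P(T|G1)·P(G1) + P(T|G2)·P(G2) + P(T|G3)·P(G3)
      = 0.4402·0.68 + 0.4241·0.17 + 0.3261·0.15
      = 0.299336 + 0.072097 + 0.048915 = 0.420348

0.4203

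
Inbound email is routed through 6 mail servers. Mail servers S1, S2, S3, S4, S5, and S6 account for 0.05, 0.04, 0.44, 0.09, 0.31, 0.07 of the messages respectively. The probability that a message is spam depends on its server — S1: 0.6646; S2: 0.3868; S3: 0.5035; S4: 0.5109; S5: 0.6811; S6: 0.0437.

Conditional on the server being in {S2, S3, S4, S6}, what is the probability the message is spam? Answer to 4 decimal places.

0.4470

Let J = {S2, S3, S4, S6}.
P(J) = 0.04 + 0.44 + 0.09 + 0.07 = 0.64.
P(S ∩ J) = 0.3868·0.04 + 0.5035·0.44 + 0.5109·0.09 + 0.0437·0.07 = 0.015472 + 0.22154 + 0.045981 + 0.003059 = 0.286052.
P(S | J) = 0.286052 / 0.64 = 0.446956…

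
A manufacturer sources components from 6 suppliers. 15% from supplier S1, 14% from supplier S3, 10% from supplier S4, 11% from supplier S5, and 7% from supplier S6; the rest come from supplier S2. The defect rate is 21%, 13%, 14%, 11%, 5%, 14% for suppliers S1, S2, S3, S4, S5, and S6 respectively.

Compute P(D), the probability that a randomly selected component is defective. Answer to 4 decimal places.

0.1333

P(S2) = 1 − (0.15 + 0.14 + 0.1 + 0.11 + 0.07) = 0.43.
Using total probability over the partition,
P(D) = P(D|S1)·P(S1) + P(D|S2)·P(S2) + P(D|S3)·P(S3) + P(D|S4)·P(S4) + P(D|S5)·P(S5) + P(D|S6)·P(S6)
      = 0.21·0.15 + 0.13·0.43 + 0.14·0.14 + 0.11·0.1 + 0.05·0.11 + 0.14·0.07
      = 0.0315 + 0.0559 + 0.0196 + 0.011 + 0.0055 + 0.0098 = 0.1333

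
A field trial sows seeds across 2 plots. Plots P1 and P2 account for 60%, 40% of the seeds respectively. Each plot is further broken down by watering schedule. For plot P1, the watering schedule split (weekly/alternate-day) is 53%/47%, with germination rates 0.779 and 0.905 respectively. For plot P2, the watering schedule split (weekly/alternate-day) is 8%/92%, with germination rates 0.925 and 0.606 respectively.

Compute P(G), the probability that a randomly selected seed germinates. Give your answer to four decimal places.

P(G) ≈ 0.7555

P(G|P1) = 0.53·0.779 + 0.47·0.905 = 0.41287 + 0.42535 = 0.83822
P(G|P2) = 0.08·0.925 + 0.92·0.606 = 0.074 + 0.55752 = 0.63152
By total probability over the outer partition,
P(G) = 0.6·0.83822 + 0.4·0.63152
      = 0.502932 + 0.252608 = 0.75554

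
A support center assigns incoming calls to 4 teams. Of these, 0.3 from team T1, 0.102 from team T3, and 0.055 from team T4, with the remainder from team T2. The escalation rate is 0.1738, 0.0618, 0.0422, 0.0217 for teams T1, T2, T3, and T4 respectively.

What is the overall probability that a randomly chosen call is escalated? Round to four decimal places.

0.0912

P(T2) = 1 − (0.3 + 0.102 + 0.055) = 0.543.
P(E) = P(E|T1)·P(T1) + P(E|T2)·P(T2) + P(E|T3)·P(T3) + P(E|T4)·P(T4)
      = 0.1738·0.3 + 0.0618·0.543 + 0.0422·0.102 + 0.0217·0.055
      = 0.05214 + 0.0335574 + 0.0043044 + 0.0011935 = 0.0911953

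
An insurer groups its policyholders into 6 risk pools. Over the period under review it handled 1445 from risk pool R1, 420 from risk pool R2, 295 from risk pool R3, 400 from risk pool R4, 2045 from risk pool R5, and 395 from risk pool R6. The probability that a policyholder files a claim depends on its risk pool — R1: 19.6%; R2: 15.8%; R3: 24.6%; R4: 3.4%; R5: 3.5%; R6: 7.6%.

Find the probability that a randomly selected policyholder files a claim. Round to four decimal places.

0.1075

Total: 1445 + 420 + 295 + 400 + 2045 + 395 = 5000.
P(R1) = 1445/5000 = 0.289. P(R2) = 420/5000 = 0.084. P(R3) = 295/5000 = 0.059. P(R4) = 400/5000 = 0.08. P(R5) = 2045/5000 = 0.409. P(R6) = 395/5000 = 0.079.
P(C) = P(C|R1)·P(R1) + P(C|R2)·P(R2) + P(C|R3)·P(R3) + P(C|R4)·P(R4) + P(C|R5)·P(R5) + P(C|R6)·P(R6)
      = 0.196·0.289 + 0.158·0.084 + 0.246·0.059 + 0.034·0.08 + 0.035·0.409 + 0.076·0.079
      = 0.056644 + 0.013272 + 0.014514 + 0.00272 + 0.014315 + 0.006004 = 0.107469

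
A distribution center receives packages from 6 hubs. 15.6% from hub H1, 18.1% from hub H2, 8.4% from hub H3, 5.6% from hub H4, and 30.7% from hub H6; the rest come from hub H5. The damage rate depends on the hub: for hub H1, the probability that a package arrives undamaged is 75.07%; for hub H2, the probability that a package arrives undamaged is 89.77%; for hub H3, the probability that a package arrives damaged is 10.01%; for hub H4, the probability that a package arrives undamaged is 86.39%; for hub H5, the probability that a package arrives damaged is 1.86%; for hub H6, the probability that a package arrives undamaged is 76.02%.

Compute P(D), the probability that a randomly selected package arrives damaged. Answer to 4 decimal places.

0.1511

P(H5) = 1 − (0.156 + 0.181 + 0.084 + 0.056 + 0.307) = 0.216.
P(D|H1) = 1 − 0.7507 = 0.2493.
P(D|H2) = 1 − 0.8977 = 0.1023.
P(D|H4) = 1 − 0.8639 = 0.1361.
P(D|H6) = 1 − 0.7602 = 0.2398.
Using total probability over the partition,
P(D) = P(D|H1)·P(H1) + P(D|H2)·P(H2) + P(D|H3)·P(H3) + P(D|H4)·P(H4) + P(D|H5)·P(H5) + P(D|H6)·P(H6)
      = 0.2493·0.156 + 0.1023·0.181 + 0.1001·0.084 + 0.1361·0.056 + 0.0186·0.216 + 0.2398·0.307
      = 0.0388908 + 0.0185163 + 0.0084084 + 0.0076216 + 0.0040176 + 0.0736186 = 0.1510733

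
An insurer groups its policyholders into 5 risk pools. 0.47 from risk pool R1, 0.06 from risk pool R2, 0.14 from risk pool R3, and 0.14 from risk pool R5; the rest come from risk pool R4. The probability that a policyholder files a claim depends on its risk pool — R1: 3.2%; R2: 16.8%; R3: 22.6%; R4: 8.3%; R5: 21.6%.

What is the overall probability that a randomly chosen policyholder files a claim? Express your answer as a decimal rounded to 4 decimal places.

P(C) ≈ 0.1028

P(R4) = 1 − (0.47 + 0.06 + 0.14 + 0.14) = 0.19.
Summing over the partition,
P(C) = P(C|R1)·P(R1) + P(C|R2)·P(R2) + P(C|R3)·P(R3) + P(C|R4)·P(R4) + P(C|R5)·P(R5)
      = 0.032·0.47 + 0.168·0.06 + 0.226·0.14 + 0.083·0.19 + 0.216·0.14
      = 0.01504 + 0.01008 + 0.03164 + 0.01577 + 0.03024 = 0.10277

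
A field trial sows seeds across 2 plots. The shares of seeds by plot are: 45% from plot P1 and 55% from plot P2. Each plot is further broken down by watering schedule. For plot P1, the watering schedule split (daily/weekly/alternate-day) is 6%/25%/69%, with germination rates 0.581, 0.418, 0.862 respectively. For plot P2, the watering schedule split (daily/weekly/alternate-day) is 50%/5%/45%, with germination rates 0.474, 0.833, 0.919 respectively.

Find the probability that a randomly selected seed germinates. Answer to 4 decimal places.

0.7111

P(G|P1) = 0.06·0.581 + 0.25·0.418 + 0.69·0.862 = 0.03486 + 0.1045 + 0.59478 = 0.73414
P(G|P2) = 0.5·0.474 + 0.05·0.833 + 0.45·0.919 = 0.237 + 0.04165 + 0.41355 = 0.6922
Then overall,
P(G) = 0.45·0.73414 + 0.55·0.6922
      = 0.330363 + 0.38071 = 0.711073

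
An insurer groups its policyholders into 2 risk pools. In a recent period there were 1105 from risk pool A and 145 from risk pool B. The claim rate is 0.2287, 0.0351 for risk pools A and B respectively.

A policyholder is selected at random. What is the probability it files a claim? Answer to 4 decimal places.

0.2062

Total: 1105 + 145 = 1250.
P(A) = 1105/1250 = 0.884. P(B) = 145/1250 = 0.116.
Using total probability over the partition,
P(C) = P(C|A)·P(A) + P(C|B)·P(B)
      = 0.2287·0.884 + 0.0351·0.116
      = 0.2021708 + 0.0040716 = 0.2062424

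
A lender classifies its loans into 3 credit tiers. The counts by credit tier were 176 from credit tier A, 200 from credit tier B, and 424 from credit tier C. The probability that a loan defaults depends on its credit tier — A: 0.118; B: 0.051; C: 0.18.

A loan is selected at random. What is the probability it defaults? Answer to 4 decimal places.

Total: 176 + 200 + 424 = 800.
P(A) = 176/800 = 0.22. P(B) = 200/800 = 0.25. P(C) = 424/800 = 0.53.
P(D) = P(D|A)·P(A) + P(D|B)·P(B) + P(D|C)·P(C)
      = 0.118·0.22 + 0.051·0.25 + 0.18·0.53
      = 0.02596 + 0.01275 + 0.0954 = 0.13411

P(D) ≈ 0.1341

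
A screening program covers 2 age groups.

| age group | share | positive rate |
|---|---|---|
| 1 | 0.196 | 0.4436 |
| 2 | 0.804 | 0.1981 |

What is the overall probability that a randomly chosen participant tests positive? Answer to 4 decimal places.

P(T) ≈ 0.2462

P(T) = P(T|1)·P(1) + P(T|2)·P(2)
      = 0.4436·0.196 + 0.1981·0.804
      = 0.0869456 + 0.1592724 = 0.246218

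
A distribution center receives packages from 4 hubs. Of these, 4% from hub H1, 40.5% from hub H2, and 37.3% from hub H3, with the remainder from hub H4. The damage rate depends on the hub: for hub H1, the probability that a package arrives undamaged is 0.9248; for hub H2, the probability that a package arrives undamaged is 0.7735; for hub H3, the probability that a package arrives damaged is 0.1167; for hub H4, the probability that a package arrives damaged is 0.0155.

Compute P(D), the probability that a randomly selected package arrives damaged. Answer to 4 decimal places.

P(H4) = 1 − (0.04 + 0.405 + 0.373) = 0.182.
P(D|H1) = 1 − 0.9248 = 0.0752.
P(D|H2) = 1 − 0.7735 = 0.2265.
P(D) = P(D|H1)·P(H1) + P(D|H2)·P(H2) + P(D|H3)·P(H3) + P(D|H4)·P(H4)
      = 0.0752·0.04 + 0.2265·0.405 + 0.1167·0.373 + 0.0155·0.182
      = 0.003008 + 0.0917325 + 0.0435291 + 0.002821 = 0.1410906

P(D) ≈ 0.1411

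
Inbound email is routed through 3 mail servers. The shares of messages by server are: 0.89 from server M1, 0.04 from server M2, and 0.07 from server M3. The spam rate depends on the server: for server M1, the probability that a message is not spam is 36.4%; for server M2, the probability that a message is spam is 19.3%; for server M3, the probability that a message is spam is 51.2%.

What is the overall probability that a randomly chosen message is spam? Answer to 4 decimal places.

P(S) ≈ 0.6096

P(S|M1) = 1 − 0.364 = 0.636.
Using total probability over the partition,
P(S) = P(S|M1)·P(M1) + P(S|M2)·P(M2) + P(S|M3)·P(M3)
      = 0.636·0.89 + 0.193·0.04 + 0.512·0.07
      = 0.56604 + 0.00772 + 0.03584 = 0.6096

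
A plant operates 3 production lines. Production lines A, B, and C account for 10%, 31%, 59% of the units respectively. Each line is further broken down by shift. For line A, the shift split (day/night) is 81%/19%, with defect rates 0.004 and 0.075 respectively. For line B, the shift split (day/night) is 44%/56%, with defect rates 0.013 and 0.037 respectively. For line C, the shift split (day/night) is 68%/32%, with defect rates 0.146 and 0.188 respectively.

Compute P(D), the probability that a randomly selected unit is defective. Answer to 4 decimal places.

0.1040

P(D|A) = 0.81·0.004 + 0.19·0.075 = 0.00324 + 0.01425 = 0.01749
P(D|B) = 0.44·0.013 + 0.56·0.037 = 0.00572 + 0.02072 = 0.02644
P(D|C) = 0.68·0.146 + 0.32·0.188 = 0.09928 + 0.06016 = 0.15944
Then overall,
P(D) = 0.1·0.01749 + 0.31·0.02644 + 0.59·0.15944
      = 0.001749 + 0.0081964 + 0.0940696 = 0.104015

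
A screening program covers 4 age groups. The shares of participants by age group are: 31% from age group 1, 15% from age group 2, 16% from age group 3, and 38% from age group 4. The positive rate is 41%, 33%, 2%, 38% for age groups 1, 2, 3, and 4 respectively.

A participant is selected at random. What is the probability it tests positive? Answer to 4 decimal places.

By the law of total probability,
P(T) = P(T|1)·P(1) + P(T|2)·P(2) + P(T|3)·P(3) + P(T|4)·P(4)
      = 0.41·0.31 + 0.33·0.15 + 0.02·0.16 + 0.38·0.38
      = 0.1271 + 0.0495 + 0.0032 + 0.1444 = 0.3242

P(T) ≈ 0.3242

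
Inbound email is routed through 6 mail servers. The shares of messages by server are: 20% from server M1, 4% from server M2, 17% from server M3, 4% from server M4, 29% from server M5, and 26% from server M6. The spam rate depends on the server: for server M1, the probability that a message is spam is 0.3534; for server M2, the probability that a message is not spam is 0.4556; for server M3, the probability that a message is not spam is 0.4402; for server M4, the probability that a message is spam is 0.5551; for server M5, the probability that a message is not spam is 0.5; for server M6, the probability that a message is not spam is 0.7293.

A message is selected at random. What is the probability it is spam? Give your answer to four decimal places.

P(S|M2) = 1 − 0.4556 = 0.5444.
P(S|M3) = 1 − 0.4402 = 0.5598.
P(S|M5) = 1 − 0.5 = 0.5.
P(S|M6) = 1 − 0.7293 = 0.2707.
P(S) = P(S|M1)·P(M1) + P(S|M2)·P(M2) + P(S|M3)·P(M3) + P(S|M4)·P(M4) + P(S|M5)·P(M5) + P(S|M6)·P(M6)
      = 0.3534·0.2 + 0.5444·0.04 + 0.5598·0.17 + 0.5551·0.04 + 0.5·0.29 + 0.2707·0.26
      = 0.07068 + 0.021776 + 0.095166 + 0.022204 + 0.145 + 0.070382 = 0.425208

P(S) ≈ 0.4252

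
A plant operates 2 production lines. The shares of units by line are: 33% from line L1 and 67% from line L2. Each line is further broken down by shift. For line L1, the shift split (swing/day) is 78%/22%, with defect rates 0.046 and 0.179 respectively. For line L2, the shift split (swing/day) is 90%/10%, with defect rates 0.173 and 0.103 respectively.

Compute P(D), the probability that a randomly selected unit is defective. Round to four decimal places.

P(D|L1) = 0.78·0.046 + 0.22·0.179 = 0.03588 + 0.03938 = 0.07526
P(D|L2) = 0.9·0.173 + 0.1·0.103 = 0.1557 + 0.0103 = 0.166
By total probability over the outer partition,
P(D) = 0.33·0.07526 + 0.67·0.166
      = 0.0248358 + 0.11122 = 0.1360558

0.1361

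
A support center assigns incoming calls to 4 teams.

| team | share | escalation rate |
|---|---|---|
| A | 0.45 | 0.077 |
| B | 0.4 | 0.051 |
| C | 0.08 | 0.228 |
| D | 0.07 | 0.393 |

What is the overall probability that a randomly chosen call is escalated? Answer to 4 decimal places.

P(E) = P(E|A)·P(A) + P(E|B)·P(B) + P(E|C)·P(C) + P(E|D)·P(D)
      = 0.077·0.45 + 0.051·0.4 + 0.228·0.08 + 0.393·0.07
      = 0.03465 + 0.0204 + 0.01824 + 0.02751 = 0.1008

P(E) ≈ 0.1008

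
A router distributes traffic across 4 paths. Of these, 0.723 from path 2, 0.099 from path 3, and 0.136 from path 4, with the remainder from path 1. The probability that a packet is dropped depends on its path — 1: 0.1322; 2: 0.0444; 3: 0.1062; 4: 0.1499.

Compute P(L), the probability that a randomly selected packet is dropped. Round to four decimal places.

P(1) = 1 − (0.723 + 0.099 + 0.136) = 0.042.
Summing over the partition,
P(L) = P(L|1)·P(1) + P(L|2)·P(2) + P(L|3)·P(3) + P(L|4)·P(4)
      = 0.1322·0.042 + 0.0444·0.723 + 0.1062·0.099 + 0.1499·0.136
      = 0.0055524 + 0.0321012 + 0.0105138 + 0.0203864 = 0.0685538

0.0686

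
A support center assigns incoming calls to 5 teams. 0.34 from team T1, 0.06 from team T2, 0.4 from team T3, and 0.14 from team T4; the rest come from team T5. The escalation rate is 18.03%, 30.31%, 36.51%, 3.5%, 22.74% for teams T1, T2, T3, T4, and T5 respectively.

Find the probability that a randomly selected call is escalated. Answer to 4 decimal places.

P(T5) = 1 − (0.34 + 0.06 + 0.4 + 0.14) = 0.06.
P(E) = P(E|T1)·P(T1) + P(E|T2)·P(T2) + P(E|T3)·P(T3) + P(E|T4)·P(T4) + P(E|T5)·P(T5)
      = 0.1803·0.34 + 0.3031·0.06 + 0.3651·0.4 + 0.035·0.14 + 0.2274·0.06
      = 0.061302 + 0.018186 + 0.14604 + 0.0049 + 0.013644 = 0.244072

P(E) ≈ 0.2441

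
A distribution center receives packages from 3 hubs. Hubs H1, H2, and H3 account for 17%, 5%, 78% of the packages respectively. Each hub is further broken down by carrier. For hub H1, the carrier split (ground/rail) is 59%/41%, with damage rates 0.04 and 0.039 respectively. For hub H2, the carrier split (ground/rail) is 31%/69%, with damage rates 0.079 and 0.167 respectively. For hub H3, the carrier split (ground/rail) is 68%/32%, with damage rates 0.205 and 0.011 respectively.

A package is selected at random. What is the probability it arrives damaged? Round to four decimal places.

P(D|H1) = 0.59·0.04 + 0.41·0.039 = 0.0236 + 0.01599 = 0.03959
P(D|H2) = 0.31·0.079 + 0.69·0.167 = 0.02449 + 0.11523 = 0.13972
P(D|H3) = 0.68·0.205 + 0.32·0.011 = 0.1394 + 0.00352 = 0.14292
Then overall,
P(D) = 0.17·0.03959 + 0.05·0.13972 + 0.78·0.14292
      = 0.0067303 + 0.006986 + 0.1114776 = 0.1251939

0.1252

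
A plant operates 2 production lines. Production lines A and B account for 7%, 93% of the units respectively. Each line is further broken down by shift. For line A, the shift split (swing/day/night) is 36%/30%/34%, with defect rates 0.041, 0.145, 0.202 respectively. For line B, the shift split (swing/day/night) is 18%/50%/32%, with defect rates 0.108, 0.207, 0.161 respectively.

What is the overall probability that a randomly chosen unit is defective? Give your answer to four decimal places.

P(D) ≈ 0.1711

P(D|A) = 0.36·0.041 + 0.3·0.145 + 0.34·0.202 = 0.01476 + 0.0435 + 0.06868 = 0.12694
P(D|B) = 0.18·0.108 + 0.5·0.207 + 0.32·0.161 = 0.01944 + 0.1035 + 0.05152 = 0.17446
Then overall,
P(D) = 0.07·0.12694 + 0.93·0.17446
      = 0.0088858 + 0.1622478 = 0.1711336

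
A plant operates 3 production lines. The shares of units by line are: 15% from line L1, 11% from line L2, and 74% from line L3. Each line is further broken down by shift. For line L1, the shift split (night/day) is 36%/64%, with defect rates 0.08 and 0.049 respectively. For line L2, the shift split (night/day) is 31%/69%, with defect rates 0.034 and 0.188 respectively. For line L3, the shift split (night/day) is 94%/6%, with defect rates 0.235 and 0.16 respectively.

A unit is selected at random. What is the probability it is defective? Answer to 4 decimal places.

P(D|L1) = 0.36·0.08 + 0.64·0.049 = 0.0288 + 0.03136 = 0.06016
P(D|L2) = 0.31·0.034 + 0.69·0.188 = 0.01054 + 0.12972 = 0.14026
P(D|L3) = 0.94·0.235 + 0.06·0.16 = 0.2209 + 0.0096 = 0.2305
Then overall,
P(D) = 0.15·0.06016 + 0.11·0.14026 + 0.74·0.2305
      = 0.009024 + 0.0154286 + 0.17057 = 0.1950226

0.1950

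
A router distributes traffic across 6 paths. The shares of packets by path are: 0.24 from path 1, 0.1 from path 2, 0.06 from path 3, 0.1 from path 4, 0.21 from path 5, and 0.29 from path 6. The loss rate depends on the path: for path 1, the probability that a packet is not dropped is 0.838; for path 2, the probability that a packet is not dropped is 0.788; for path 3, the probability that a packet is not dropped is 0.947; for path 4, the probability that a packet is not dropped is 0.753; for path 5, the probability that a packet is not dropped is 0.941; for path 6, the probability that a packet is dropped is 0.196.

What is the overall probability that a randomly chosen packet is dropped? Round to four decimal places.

P(L|1) = 1 − 0.838 = 0.162.
P(L|2) = 1 − 0.788 = 0.212.
P(L|3) = 1 − 0.947 = 0.053.
P(L|4) = 1 − 0.753 = 0.247.
P(L|5) = 1 − 0.941 = 0.059.
P(L) = P(L|1)·P(1) + P(L|2)·P(2) + P(L|3)·P(3) + P(L|4)·P(4) + P(L|5)·P(5) + P(L|6)·P(6)
      = 0.162·0.24 + 0.212·0.1 + 0.053·0.06 + 0.247·0.1 + 0.059·0.21 + 0.196·0.29
      = 0.03888 + 0.0212 + 0.00318 + 0.0247 + 0.01239 + 0.05684 = 0.15719

P(L) ≈ 0.1572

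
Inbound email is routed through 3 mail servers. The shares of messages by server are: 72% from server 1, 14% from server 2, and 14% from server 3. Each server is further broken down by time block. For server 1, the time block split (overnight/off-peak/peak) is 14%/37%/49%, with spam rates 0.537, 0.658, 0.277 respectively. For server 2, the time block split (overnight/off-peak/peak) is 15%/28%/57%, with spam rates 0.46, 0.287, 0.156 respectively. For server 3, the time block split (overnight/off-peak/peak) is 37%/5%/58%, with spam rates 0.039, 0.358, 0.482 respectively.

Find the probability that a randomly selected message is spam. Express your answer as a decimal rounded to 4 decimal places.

0.4042

P(S|1) = 0.14·0.537 + 0.37·0.658 + 0.49·0.277 = 0.07518 + 0.24346 + 0.13573 = 0.45437
P(S|2) = 0.15·0.46 + 0.28·0.287 + 0.57·0.156 = 0.069 + 0.08036 + 0.08892 = 0.23828
P(S|3) = 0.37·0.039 + 0.05·0.358 + 0.58·0.482 = 0.01443 + 0.0179 + 0.27956 = 0.31189
Then overall,
P(S) = 0.72·0.45437 + 0.14·0.23828 + 0.14·0.31189
      = 0.3271464 + 0.0333592 + 0.0436646 = 0.4041702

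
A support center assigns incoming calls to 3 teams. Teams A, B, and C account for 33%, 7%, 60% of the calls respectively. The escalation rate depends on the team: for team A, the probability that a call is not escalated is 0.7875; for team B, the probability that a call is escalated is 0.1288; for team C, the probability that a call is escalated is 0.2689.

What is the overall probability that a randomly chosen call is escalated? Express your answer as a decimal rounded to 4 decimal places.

P(E|A) = 1 − 0.7875 = 0.2125.
P(E) = P(E|A)·P(A) + P(E|B)·P(B) + P(E|C)·P(C)
      = 0.2125·0.33 + 0.1288·0.07 + 0.2689·0.6
      = 0.070125 + 0.009016 + 0.16134 = 0.240481

0.2405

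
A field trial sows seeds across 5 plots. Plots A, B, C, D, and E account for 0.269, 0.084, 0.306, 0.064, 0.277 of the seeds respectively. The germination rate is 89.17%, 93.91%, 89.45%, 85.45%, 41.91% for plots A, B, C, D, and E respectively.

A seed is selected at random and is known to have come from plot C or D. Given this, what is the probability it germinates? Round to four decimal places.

Let S = {C, D}.
P(S) = 0.306 + 0.064 = 0.37.
P(G ∩ S) = 0.8945·0.306 + 0.8545·0.064 = 0.273717 + 0.054688 = 0.328405.
P(G | S) = 0.328405 / 0.37 = 0.887581…

P(G|S) ≈ 0.8876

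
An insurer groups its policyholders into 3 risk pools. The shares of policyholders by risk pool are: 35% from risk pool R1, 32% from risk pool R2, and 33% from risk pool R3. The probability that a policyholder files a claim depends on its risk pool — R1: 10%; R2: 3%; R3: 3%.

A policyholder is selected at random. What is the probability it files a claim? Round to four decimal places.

P(C) ≈ 0.0545

By the law of total probability,
P(C) = P(C|R1)·P(R1) + P(C|R2)·P(R2) + P(C|R3)·P(R3)
      = 0.1·0.35 + 0.03·0.32 + 0.03·0.33
      = 0.035 + 0.0096 + 0.0099 = 0.0545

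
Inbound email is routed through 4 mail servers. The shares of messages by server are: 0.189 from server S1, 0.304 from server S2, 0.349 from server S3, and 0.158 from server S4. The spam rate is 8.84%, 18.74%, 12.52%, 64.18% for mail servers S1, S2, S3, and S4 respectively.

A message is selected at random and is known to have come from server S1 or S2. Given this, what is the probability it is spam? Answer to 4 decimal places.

P(S|J) ≈ 0.1494

Let J = {S1, S2}.
P(J) = 0.189 + 0.304 = 0.493.
P(S ∩ J) = 0.0884·0.189 + 0.1874·0.304 = 0.0167076 + 0.0569696 = 0.0736772.
P(S | J) = 0.0736772 / 0.493 = 0.149447…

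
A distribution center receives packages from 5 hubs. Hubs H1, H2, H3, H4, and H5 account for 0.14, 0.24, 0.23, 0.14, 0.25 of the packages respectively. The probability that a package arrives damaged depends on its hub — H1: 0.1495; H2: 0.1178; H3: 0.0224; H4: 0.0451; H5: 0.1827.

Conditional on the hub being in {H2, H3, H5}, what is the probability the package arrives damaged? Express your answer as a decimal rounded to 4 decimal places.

Let S = {H2, H3, H5}.
P(S) = 0.24 + 0.23 + 0.25 = 0.72.
P(D ∩ S) = 0.1178·0.24 + 0.0224·0.23 + 0.1827·0.25 = 0.028272 + 0.005152 + 0.045675 = 0.079099.
P(D | S) = 0.079099 / 0.72 = 0.109860…

0.1099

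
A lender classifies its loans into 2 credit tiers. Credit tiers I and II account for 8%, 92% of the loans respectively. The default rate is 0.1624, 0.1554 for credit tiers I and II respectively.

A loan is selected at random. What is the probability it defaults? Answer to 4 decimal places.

By the law of total probability,
P(D) = P(D|I)·P(I) + P(D|II)·P(II)
      = 0.1624·0.08 + 0.1554·0.92
      = 0.012992 + 0.142968 = 0.15596

0.1560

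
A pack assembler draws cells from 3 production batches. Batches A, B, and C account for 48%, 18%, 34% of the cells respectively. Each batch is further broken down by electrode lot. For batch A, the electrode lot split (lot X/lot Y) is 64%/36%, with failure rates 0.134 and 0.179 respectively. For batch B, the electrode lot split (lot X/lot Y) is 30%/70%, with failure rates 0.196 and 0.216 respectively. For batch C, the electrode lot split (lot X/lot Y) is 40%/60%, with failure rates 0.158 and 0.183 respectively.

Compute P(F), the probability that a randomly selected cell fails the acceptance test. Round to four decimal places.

P(F) ≈ 0.1687

P(F|A) = 0.64·0.134 + 0.36·0.179 = 0.08576 + 0.06444 = 0.1502
P(F|B) = 0.3·0.196 + 0.7·0.216 = 0.0588 + 0.1512 = 0.21
P(F|C) = 0.4·0.158 + 0.6·0.183 = 0.0632 + 0.1098 = 0.173
By total probability over the outer partition,
P(F) = 0.48·0.1502 + 0.18·0.21 + 0.34·0.173
      = 0.072096 + 0.0378 + 0.05882 = 0.168716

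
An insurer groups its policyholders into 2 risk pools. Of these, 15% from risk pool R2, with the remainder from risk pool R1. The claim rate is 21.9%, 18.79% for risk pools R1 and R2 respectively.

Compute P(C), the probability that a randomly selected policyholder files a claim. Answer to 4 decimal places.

0.2143

P(R1) = 1 − (0.15) = 0.85.
Summing over the partition,
P(C) = P(C|R1)·P(R1) + P(C|R2)·P(R2)
      = 0.219·0.85 + 0.1879·0.15
      = 0.18615 + 0.028185 = 0.214335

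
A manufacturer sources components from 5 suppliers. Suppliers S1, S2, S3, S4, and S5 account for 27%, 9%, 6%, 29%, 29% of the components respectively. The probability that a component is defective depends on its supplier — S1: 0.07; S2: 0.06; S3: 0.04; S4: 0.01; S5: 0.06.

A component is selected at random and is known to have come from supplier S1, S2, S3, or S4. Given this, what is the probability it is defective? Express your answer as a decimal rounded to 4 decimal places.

Let S = {S1, S2, S3, S4}.
P(S) = 0.27 + 0.09 + 0.06 + 0.29 = 0.71.
P(D ∩ S) = 0.07·0.27 + 0.06·0.09 + 0.04·0.06 + 0.01·0.29 = 0.0189 + 0.0054 + 0.0024 + 0.0029 = 0.0296.
P(D | S) = 0.0296 / 0.71 = 0.041690…

P(D|S) ≈ 0.0417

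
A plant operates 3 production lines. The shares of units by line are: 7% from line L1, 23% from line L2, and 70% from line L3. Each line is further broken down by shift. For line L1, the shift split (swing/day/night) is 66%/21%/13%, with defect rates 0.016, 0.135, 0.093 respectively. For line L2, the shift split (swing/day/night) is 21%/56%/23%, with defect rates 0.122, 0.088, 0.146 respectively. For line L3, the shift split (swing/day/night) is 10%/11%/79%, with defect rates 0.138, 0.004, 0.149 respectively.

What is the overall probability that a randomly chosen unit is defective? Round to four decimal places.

0.1209

P(D|L1) = 0.66·0.016 + 0.21·0.135 + 0.13·0.093 = 0.01056 + 0.02835 + 0.01209 = 0.051
P(D|L2) = 0.21·0.122 + 0.56·0.088 + 0.23·0.146 = 0.02562 + 0.04928 + 0.03358 = 0.10848
P(D|L3) = 0.1·0.138 + 0.11·0.004 + 0.79·0.149 = 0.0138 + 0.00044 + 0.11771 = 0.13195
Then overall,
P(D) = 0.07·0.051 + 0.23·0.10848 + 0.7·0.13195
      = 0.00357 + 0.0249504 + 0.092365 = 0.1208854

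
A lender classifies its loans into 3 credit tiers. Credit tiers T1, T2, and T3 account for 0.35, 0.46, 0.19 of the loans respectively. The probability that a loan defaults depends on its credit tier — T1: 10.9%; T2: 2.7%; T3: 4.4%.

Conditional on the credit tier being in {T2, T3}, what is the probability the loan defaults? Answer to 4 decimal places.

Let S = {T2, T3}.
P(S) = 0.46 + 0.19 = 0.65.
P(D ∩ S) = 0.027·0.46 + 0.044·0.19 = 0.01242 + 0.00836 = 0.02078.
P(D | S) = 0.02078 / 0.65 = 0.031969…

0.0320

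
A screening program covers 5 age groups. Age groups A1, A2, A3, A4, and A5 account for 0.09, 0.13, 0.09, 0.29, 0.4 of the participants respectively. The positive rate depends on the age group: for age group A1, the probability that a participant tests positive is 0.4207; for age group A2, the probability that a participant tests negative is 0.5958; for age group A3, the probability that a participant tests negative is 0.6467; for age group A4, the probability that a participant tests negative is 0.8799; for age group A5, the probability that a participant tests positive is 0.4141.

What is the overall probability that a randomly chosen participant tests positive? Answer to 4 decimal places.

P(T) ≈ 0.3227

P(T|A2) = 1 − 0.5958 = 0.4042.
P(T|A3) = 1 − 0.6467 = 0.3533.
P(T|A4) = 1 − 0.8799 = 0.1201.
P(T) = P(T|A1)·P(A1) + P(T|A2)·P(A2) + P(T|A3)·P(A3) + P(T|A4)·P(A4) + P(T|A5)·P(A5)
      = 0.4207·0.09 + 0.4042·0.13 + 0.3533·0.09 + 0.1201·0.29 + 0.4141·0.4
      = 0.037863 + 0.052546 + 0.031797 + 0.034829 + 0.16564 = 0.322675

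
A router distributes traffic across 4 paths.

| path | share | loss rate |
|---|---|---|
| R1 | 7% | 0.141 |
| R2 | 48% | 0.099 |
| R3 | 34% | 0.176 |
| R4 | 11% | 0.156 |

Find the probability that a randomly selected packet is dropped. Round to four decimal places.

0.1344

P(L) = P(L|R1)·P(R1) + P(L|R2)·P(R2) + P(L|R3)·P(R3) + P(L|R4)·P(R4)
      = 0.141·0.07 + 0.099·0.48 + 0.176·0.34 + 0.156·0.11
      = 0.00987 + 0.04752 + 0.05984 + 0.01716 = 0.13439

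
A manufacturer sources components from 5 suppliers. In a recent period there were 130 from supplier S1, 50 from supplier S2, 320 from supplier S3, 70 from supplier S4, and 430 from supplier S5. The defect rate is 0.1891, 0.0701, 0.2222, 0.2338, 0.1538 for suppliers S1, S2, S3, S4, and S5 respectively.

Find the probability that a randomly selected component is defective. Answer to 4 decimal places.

Total: 130 + 50 + 320 + 70 + 430 = 1000.
P(S1) = 130/1000 = 0.13. P(S2) = 50/1000 = 0.05. P(S3) = 320/1000 = 0.32. P(S4) = 70/1000 = 0.07. P(S5) = 430/1000 = 0.43.
Using total probability over the partition,
P(D) = P(D|S1)·P(S1) + P(D|S2)·P(S2) + P(D|S3)·P(S3) + P(D|S4)·P(S4) + P(D|S5)·P(S5)
      = 0.1891·0.13 + 0.0701·0.05 + 0.2222·0.32 + 0.2338·0.07 + 0.1538·0.43
      = 0.024583 + 0.003505 + 0.071104 + 0.016366 + 0.066134 = 0.181692

0.1817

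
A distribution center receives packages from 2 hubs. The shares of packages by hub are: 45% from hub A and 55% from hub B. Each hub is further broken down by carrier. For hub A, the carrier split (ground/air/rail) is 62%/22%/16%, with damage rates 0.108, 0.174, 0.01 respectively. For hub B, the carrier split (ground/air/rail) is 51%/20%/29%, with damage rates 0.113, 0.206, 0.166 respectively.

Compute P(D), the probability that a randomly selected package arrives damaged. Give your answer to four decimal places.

0.1289

P(D|A) = 0.62·0.108 + 0.22·0.174 + 0.16·0.01 = 0.06696 + 0.03828 + 0.0016 = 0.10684
P(D|B) = 0.51·0.113 + 0.2·0.206 + 0.29·0.166 = 0.05763 + 0.0412 + 0.04814 = 0.14697
By total probability over the outer partition,
P(D) = 0.45·0.10684 + 0.55·0.14697
      = 0.048078 + 0.0808335 = 0.1289115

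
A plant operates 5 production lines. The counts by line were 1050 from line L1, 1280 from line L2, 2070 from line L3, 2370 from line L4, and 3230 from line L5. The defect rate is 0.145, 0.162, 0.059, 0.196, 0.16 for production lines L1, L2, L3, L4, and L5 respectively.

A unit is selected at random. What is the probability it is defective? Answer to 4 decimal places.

P(D) ≈ 0.1463

Total: 1050 + 1280 + 2070 + 2370 + 3230 = 10000.
P(L1) = 1050/10000 = 0.105. P(L2) = 1280/10000 = 0.128. P(L3) = 2070/10000 = 0.207. P(L4) = 2370/10000 = 0.237. P(L5) = 3230/10000 = 0.323.
P(D) = P(D|L1)·P(L1) + P(D|L2)·P(L2) + P(D|L3)·P(L3) + P(D|L4)·P(L4) + P(D|L5)·P(L5)
      = 0.145·0.105 + 0.162·0.128 + 0.059·0.207 + 0.196·0.237 + 0.16·0.323
      = 0.015225 + 0.020736 + 0.012213 + 0.046452 + 0.05168 = 0.146306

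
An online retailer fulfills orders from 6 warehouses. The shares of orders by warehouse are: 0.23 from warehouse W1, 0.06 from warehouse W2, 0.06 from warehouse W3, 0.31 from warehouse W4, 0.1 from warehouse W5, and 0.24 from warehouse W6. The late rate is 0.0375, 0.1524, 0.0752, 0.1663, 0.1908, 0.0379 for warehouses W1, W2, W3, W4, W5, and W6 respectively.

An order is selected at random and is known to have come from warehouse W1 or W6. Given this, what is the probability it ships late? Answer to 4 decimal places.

0.0377

Let S = {W1, W6}.
P(S) = 0.23 + 0.24 = 0.47.
P(L ∩ S) = 0.0375·0.23 + 0.0379·0.24 = 0.008625 + 0.009096 = 0.017721.
P(L | S) = 0.017721 / 0.47 = 0.037704…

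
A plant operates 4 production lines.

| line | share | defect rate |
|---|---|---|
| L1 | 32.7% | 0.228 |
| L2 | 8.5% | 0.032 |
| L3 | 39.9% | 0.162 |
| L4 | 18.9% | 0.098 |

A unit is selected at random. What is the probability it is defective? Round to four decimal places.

P(D) = P(D|L1)·P(L1) + P(D|L2)·P(L2) + P(D|L3)·P(L3) + P(D|L4)·P(L4)
      = 0.228·0.327 + 0.032·0.085 + 0.162·0.399 + 0.098·0.189
      = 0.074556 + 0.00272 + 0.064638 + 0.018522 = 0.160436

0.1604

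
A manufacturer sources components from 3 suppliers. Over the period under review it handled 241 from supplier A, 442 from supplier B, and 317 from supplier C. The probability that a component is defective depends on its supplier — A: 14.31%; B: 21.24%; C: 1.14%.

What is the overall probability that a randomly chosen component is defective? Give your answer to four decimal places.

P(D) ≈ 0.1320

Total: 241 + 442 + 317 = 1000.
P(A) = 241/1000 = 0.241. P(B) = 442/1000 = 0.442. P(C) = 317/1000 = 0.317.
Using total probability over the partition,
P(D) = P(D|A)·P(A) + P(D|B)·P(B) + P(D|C)·P(C)
      = 0.1431·0.241 + 0.2124·0.442 + 0.0114·0.317
      = 0.0344871 + 0.0938808 + 0.0036138 = 0.1319817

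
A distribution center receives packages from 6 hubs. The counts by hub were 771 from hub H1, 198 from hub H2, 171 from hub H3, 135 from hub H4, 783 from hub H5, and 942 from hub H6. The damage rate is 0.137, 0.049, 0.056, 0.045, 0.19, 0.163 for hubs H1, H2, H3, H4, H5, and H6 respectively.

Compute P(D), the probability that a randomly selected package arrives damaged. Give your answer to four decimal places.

P(D) ≈ 0.1444

Total: 771 + 198 + 171 + 135 + 783 + 942 = 3000.
P(H1) = 771/3000 = 0.257. P(H2) = 198/3000 = 0.066. P(H3) = 171/3000 = 0.057. P(H4) = 135/3000 = 0.045. P(H5) = 783/3000 = 0.261. P(H6) = 942/3000 = 0.314.
P(D) = P(D|H1)·P(H1) + P(D|H2)·P(H2) + P(D|H3)·P(H3) + P(D|H4)·P(H4) + P(D|H5)·P(H5) + P(D|H6)·P(H6)
      = 0.137·0.257 + 0.049·0.066 + 0.056·0.057 + 0.045·0.045 + 0.19·0.261 + 0.163·0.314
      = 0.035209 + 0.003234 + 0.003192 + 0.002025 + 0.04959 + 0.051182 = 0.144432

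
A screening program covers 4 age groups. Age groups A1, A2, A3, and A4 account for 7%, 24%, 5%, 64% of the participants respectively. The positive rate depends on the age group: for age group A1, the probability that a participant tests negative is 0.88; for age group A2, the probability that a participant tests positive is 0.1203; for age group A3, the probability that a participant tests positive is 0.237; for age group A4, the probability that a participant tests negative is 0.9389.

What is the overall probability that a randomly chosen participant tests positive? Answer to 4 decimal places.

P(T) ≈ 0.0882

P(T|A1) = 1 − 0.88 = 0.12.
P(T|A4) = 1 − 0.9389 = 0.0611.
Using total probability over the partition,
P(T) = P(T|A1)·P(A1) + P(T|A2)·P(A2) + P(T|A3)·P(A3) + P(T|A4)·P(A4)
      = 0.12·0.07 + 0.1203·0.24 + 0.237·0.05 + 0.0611·0.64
      = 0.0084 + 0.028872 + 0.01185 + 0.039104 = 0.088226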